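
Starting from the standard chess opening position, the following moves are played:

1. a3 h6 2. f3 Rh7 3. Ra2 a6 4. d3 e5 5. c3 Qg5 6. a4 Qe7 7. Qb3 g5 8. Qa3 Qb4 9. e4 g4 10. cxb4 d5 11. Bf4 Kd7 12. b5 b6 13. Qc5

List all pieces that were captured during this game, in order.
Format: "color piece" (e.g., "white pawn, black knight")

Tracking captures:
  cxb4: captured black queen

black queen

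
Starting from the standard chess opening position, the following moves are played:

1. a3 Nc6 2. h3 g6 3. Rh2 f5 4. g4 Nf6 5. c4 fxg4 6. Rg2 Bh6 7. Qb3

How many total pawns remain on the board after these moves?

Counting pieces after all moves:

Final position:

  a b c d e f g h
  ─────────────────
8│♜ · ♝ ♛ ♚ · · ♜│8
7│♟ ♟ ♟ ♟ ♟ · · ♟│7
6│· · ♞ · · ♞ ♟ ♝│6
5│· · · · · · · ·│5
4│· · ♙ · · · ♟ ·│4
3│♙ ♕ · · · · · ♙│3
2│· ♙ · ♙ ♙ ♙ ♖ ·│2
1│♖ ♘ ♗ · ♔ ♗ ♘ ·│1
  ─────────────────
  a b c d e f g h


15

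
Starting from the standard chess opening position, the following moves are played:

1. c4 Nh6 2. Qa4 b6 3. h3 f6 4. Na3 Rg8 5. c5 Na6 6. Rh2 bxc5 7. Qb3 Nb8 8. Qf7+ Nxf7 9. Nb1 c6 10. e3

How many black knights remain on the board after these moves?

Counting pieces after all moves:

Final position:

  a b c d e f g h
  ─────────────────
8│♜ ♞ ♝ ♛ ♚ ♝ ♜ ·│8
7│♟ · · ♟ ♟ ♞ ♟ ♟│7
6│· · ♟ · · ♟ · ·│6
5│· · ♟ · · · · ·│5
4│· · · · · · · ·│4
3│· · · · ♙ · · ♙│3
2│♙ ♙ · ♙ · ♙ ♙ ♖│2
1│♖ ♘ ♗ · ♔ ♗ ♘ ·│1
  ─────────────────
  a b c d e f g h


2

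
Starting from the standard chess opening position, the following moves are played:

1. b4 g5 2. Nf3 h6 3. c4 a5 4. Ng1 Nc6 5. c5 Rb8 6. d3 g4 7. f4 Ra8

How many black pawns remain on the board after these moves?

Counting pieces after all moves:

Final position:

  a b c d e f g h
  ─────────────────
8│♜ · ♝ ♛ ♚ ♝ ♞ ♜│8
7│· ♟ ♟ ♟ ♟ ♟ · ·│7
6│· · ♞ · · · · ♟│6
5│♟ · ♙ · · · · ·│5
4│· ♙ · · · ♙ ♟ ·│4
3│· · · ♙ · · · ·│3
2│♙ · · · ♙ · ♙ ♙│2
1│♖ ♘ ♗ ♕ ♔ ♗ ♘ ♖│1
  ─────────────────
  a b c d e f g h


8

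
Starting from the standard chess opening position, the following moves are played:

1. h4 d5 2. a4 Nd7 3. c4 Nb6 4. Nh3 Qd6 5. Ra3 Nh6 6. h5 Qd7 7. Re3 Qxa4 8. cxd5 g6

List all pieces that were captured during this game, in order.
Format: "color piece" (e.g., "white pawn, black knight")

Tracking captures:
  Qxa4: captured white pawn
  cxd5: captured black pawn

white pawn, black pawn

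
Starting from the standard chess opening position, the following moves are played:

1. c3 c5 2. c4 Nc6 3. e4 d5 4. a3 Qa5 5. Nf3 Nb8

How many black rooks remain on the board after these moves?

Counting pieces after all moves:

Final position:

  a b c d e f g h
  ─────────────────
8│♜ ♞ ♝ · ♚ ♝ ♞ ♜│8
7│♟ ♟ · · ♟ ♟ ♟ ♟│7
6│· · · · · · · ·│6
5│♛ · ♟ ♟ · · · ·│5
4│· · ♙ · ♙ · · ·│4
3│♙ · · · · ♘ · ·│3
2│· ♙ · ♙ · ♙ ♙ ♙│2
1│♖ ♘ ♗ ♕ ♔ ♗ · ♖│1
  ─────────────────
  a b c d e f g h


2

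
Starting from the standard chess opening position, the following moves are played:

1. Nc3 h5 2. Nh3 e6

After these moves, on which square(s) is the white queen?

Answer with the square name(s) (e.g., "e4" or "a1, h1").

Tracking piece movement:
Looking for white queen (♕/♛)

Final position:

  a b c d e f g h
  ─────────────────
8│♜ ♞ ♝ ♛ ♚ ♝ ♞ ♜│8
7│♟ ♟ ♟ ♟ · ♟ ♟ ·│7
6│· · · · ♟ · · ·│6
5│· · · · · · · ♟│5
4│· · · · · · · ·│4
3│· · ♘ · · · · ♘│3
2│♙ ♙ ♙ ♙ ♙ ♙ ♙ ♙│2
1│♖ · ♗ ♕ ♔ ♗ · ♖│1
  ─────────────────
  a b c d e f g h


d1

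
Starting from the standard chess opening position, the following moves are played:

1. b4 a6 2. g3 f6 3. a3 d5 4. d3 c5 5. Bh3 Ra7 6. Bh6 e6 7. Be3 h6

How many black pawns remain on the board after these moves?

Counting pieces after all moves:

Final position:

  a b c d e f g h
  ─────────────────
8│· ♞ ♝ ♛ ♚ ♝ ♞ ♜│8
7│♜ ♟ · · · · ♟ ·│7
6│♟ · · · ♟ ♟ · ♟│6
5│· · ♟ ♟ · · · ·│5
4│· ♙ · · · · · ·│4
3│♙ · · ♙ ♗ · ♙ ♗│3
2│· · ♙ · ♙ ♙ · ♙│2
1│♖ ♘ · ♕ ♔ · ♘ ♖│1
  ─────────────────
  a b c d e f g h


8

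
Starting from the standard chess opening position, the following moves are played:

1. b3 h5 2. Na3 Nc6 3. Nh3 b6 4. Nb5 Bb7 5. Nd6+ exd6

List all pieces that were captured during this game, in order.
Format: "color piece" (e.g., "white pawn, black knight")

Tracking captures:
  exd6: captured white knight

white knight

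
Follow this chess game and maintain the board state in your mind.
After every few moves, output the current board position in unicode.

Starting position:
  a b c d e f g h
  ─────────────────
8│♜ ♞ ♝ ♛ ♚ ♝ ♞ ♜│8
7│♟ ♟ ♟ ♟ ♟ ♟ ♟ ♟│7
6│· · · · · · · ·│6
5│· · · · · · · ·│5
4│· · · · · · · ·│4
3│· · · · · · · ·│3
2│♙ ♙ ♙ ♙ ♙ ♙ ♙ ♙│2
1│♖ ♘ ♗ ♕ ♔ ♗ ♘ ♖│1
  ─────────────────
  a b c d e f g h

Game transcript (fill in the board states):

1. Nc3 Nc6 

  a b c d e f g h
  ─────────────────
8│♜ · ♝ ♛ ♚ ♝ ♞ ♜│8
7│♟ ♟ ♟ ♟ ♟ ♟ ♟ ♟│7
6│· · ♞ · · · · ·│6
5│· · · · · · · ·│5
4│· · · · · · · ·│4
3│· · ♘ · · · · ·│3
2│♙ ♙ ♙ ♙ ♙ ♙ ♙ ♙│2
1│♖ · ♗ ♕ ♔ ♗ ♘ ♖│1
  ─────────────────
  a b c d e f g h

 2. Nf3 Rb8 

  a b c d e f g h
  ─────────────────
8│· ♜ ♝ ♛ ♚ ♝ ♞ ♜│8
7│♟ ♟ ♟ ♟ ♟ ♟ ♟ ♟│7
6│· · ♞ · · · · ·│6
5│· · · · · · · ·│5
4│· · · · · · · ·│4
3│· · ♘ · · ♘ · ·│3
2│♙ ♙ ♙ ♙ ♙ ♙ ♙ ♙│2
1│♖ · ♗ ♕ ♔ ♗ · ♖│1
  ─────────────────
  a b c d e f g h

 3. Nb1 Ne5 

  a b c d e f g h
  ─────────────────
8│· ♜ ♝ ♛ ♚ ♝ ♞ ♜│8
7│♟ ♟ ♟ ♟ ♟ ♟ ♟ ♟│7
6│· · · · · · · ·│6
5│· · · · ♞ · · ·│5
4│· · · · · · · ·│4
3│· · · · · ♘ · ·│3
2│♙ ♙ ♙ ♙ ♙ ♙ ♙ ♙│2
1│♖ ♘ ♗ ♕ ♔ ♗ · ♖│1
  ─────────────────
  a b c d e f g h

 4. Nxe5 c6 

  a b c d e f g h
  ─────────────────
8│· ♜ ♝ ♛ ♚ ♝ ♞ ♜│8
7│♟ ♟ · ♟ ♟ ♟ ♟ ♟│7
6│· · ♟ · · · · ·│6
5│· · · · ♘ · · ·│5
4│· · · · · · · ·│4
3│· · · · · · · ·│3
2│♙ ♙ ♙ ♙ ♙ ♙ ♙ ♙│2
1│♖ ♘ ♗ ♕ ♔ ♗ · ♖│1
  ─────────────────
  a b c d e f g h

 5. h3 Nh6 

  a b c d e f g h
  ─────────────────
8│· ♜ ♝ ♛ ♚ ♝ · ♜│8
7│♟ ♟ · ♟ ♟ ♟ ♟ ♟│7
6│· · ♟ · · · · ♞│6
5│· · · · ♘ · · ·│5
4│· · · · · · · ·│4
3│· · · · · · · ♙│3
2│♙ ♙ ♙ ♙ ♙ ♙ ♙ ·│2
1│♖ ♘ ♗ ♕ ♔ ♗ · ♖│1
  ─────────────────
  a b c d e f g h



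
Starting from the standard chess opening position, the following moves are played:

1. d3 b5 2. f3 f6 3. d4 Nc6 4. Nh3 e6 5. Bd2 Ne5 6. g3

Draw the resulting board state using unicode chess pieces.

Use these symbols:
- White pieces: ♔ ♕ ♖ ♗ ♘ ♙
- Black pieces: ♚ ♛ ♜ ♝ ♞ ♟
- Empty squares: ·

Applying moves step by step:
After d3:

♜ ♞ ♝ ♛ ♚ ♝ ♞ ♜
♟ ♟ ♟ ♟ ♟ ♟ ♟ ♟
· · · · · · · ·
· · · · · · · ·
· · · · · · · ·
· · · ♙ · · · ·
♙ ♙ ♙ · ♙ ♙ ♙ ♙
♖ ♘ ♗ ♕ ♔ ♗ ♘ ♖


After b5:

♜ ♞ ♝ ♛ ♚ ♝ ♞ ♜
♟ · ♟ ♟ ♟ ♟ ♟ ♟
· · · · · · · ·
· ♟ · · · · · ·
· · · · · · · ·
· · · ♙ · · · ·
♙ ♙ ♙ · ♙ ♙ ♙ ♙
♖ ♘ ♗ ♕ ♔ ♗ ♘ ♖


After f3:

♜ ♞ ♝ ♛ ♚ ♝ ♞ ♜
♟ · ♟ ♟ ♟ ♟ ♟ ♟
· · · · · · · ·
· ♟ · · · · · ·
· · · · · · · ·
· · · ♙ · ♙ · ·
♙ ♙ ♙ · ♙ · ♙ ♙
♖ ♘ ♗ ♕ ♔ ♗ ♘ ♖


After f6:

♜ ♞ ♝ ♛ ♚ ♝ ♞ ♜
♟ · ♟ ♟ ♟ · ♟ ♟
· · · · · ♟ · ·
· ♟ · · · · · ·
· · · · · · · ·
· · · ♙ · ♙ · ·
♙ ♙ ♙ · ♙ · ♙ ♙
♖ ♘ ♗ ♕ ♔ ♗ ♘ ♖


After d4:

♜ ♞ ♝ ♛ ♚ ♝ ♞ ♜
♟ · ♟ ♟ ♟ · ♟ ♟
· · · · · ♟ · ·
· ♟ · · · · · ·
· · · ♙ · · · ·
· · · · · ♙ · ·
♙ ♙ ♙ · ♙ · ♙ ♙
♖ ♘ ♗ ♕ ♔ ♗ ♘ ♖


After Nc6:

♜ · ♝ ♛ ♚ ♝ ♞ ♜
♟ · ♟ ♟ ♟ · ♟ ♟
· · ♞ · · ♟ · ·
· ♟ · · · · · ·
· · · ♙ · · · ·
· · · · · ♙ · ·
♙ ♙ ♙ · ♙ · ♙ ♙
♖ ♘ ♗ ♕ ♔ ♗ ♘ ♖


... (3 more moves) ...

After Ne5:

♜ · ♝ ♛ ♚ ♝ ♞ ♜
♟ · ♟ ♟ · · ♟ ♟
· · · · ♟ ♟ · ·
· ♟ · · ♞ · · ·
· · · ♙ · · · ·
· · · · · ♙ · ♘
♙ ♙ ♙ ♗ ♙ · ♙ ♙
♖ ♘ · ♕ ♔ ♗ · ♖


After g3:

♜ · ♝ ♛ ♚ ♝ ♞ ♜
♟ · ♟ ♟ · · ♟ ♟
· · · · ♟ ♟ · ·
· ♟ · · ♞ · · ·
· · · ♙ · · · ·
· · · · · ♙ ♙ ♘
♙ ♙ ♙ ♗ ♙ · · ♙
♖ ♘ · ♕ ♔ ♗ · ♖



  a b c d e f g h
  ─────────────────
8│♜ · ♝ ♛ ♚ ♝ ♞ ♜│8
7│♟ · ♟ ♟ · · ♟ ♟│7
6│· · · · ♟ ♟ · ·│6
5│· ♟ · · ♞ · · ·│5
4│· · · ♙ · · · ·│4
3│· · · · · ♙ ♙ ♘│3
2│♙ ♙ ♙ ♗ ♙ · · ♙│2
1│♖ ♘ · ♕ ♔ ♗ · ♖│1
  ─────────────────
  a b c d e f g h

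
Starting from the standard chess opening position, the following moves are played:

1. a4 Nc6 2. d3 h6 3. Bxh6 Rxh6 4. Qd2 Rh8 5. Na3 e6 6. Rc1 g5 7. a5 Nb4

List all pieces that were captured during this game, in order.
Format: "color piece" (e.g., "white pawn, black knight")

Tracking captures:
  Bxh6: captured black pawn
  Rxh6: captured white bishop

black pawn, white bishop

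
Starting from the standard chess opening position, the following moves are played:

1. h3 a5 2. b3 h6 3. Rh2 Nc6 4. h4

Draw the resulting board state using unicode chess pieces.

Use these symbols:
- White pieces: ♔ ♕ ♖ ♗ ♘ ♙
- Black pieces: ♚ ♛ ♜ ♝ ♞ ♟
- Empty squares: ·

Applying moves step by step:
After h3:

♜ ♞ ♝ ♛ ♚ ♝ ♞ ♜
♟ ♟ ♟ ♟ ♟ ♟ ♟ ♟
· · · · · · · ·
· · · · · · · ·
· · · · · · · ·
· · · · · · · ♙
♙ ♙ ♙ ♙ ♙ ♙ ♙ ·
♖ ♘ ♗ ♕ ♔ ♗ ♘ ♖


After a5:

♜ ♞ ♝ ♛ ♚ ♝ ♞ ♜
· ♟ ♟ ♟ ♟ ♟ ♟ ♟
· · · · · · · ·
♟ · · · · · · ·
· · · · · · · ·
· · · · · · · ♙
♙ ♙ ♙ ♙ ♙ ♙ ♙ ·
♖ ♘ ♗ ♕ ♔ ♗ ♘ ♖


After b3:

♜ ♞ ♝ ♛ ♚ ♝ ♞ ♜
· ♟ ♟ ♟ ♟ ♟ ♟ ♟
· · · · · · · ·
♟ · · · · · · ·
· · · · · · · ·
· ♙ · · · · · ♙
♙ · ♙ ♙ ♙ ♙ ♙ ·
♖ ♘ ♗ ♕ ♔ ♗ ♘ ♖


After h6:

♜ ♞ ♝ ♛ ♚ ♝ ♞ ♜
· ♟ ♟ ♟ ♟ ♟ ♟ ·
· · · · · · · ♟
♟ · · · · · · ·
· · · · · · · ·
· ♙ · · · · · ♙
♙ · ♙ ♙ ♙ ♙ ♙ ·
♖ ♘ ♗ ♕ ♔ ♗ ♘ ♖


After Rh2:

♜ ♞ ♝ ♛ ♚ ♝ ♞ ♜
· ♟ ♟ ♟ ♟ ♟ ♟ ·
· · · · · · · ♟
♟ · · · · · · ·
· · · · · · · ·
· ♙ · · · · · ♙
♙ · ♙ ♙ ♙ ♙ ♙ ♖
♖ ♘ ♗ ♕ ♔ ♗ ♘ ·


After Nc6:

♜ · ♝ ♛ ♚ ♝ ♞ ♜
· ♟ ♟ ♟ ♟ ♟ ♟ ·
· · ♞ · · · · ♟
♟ · · · · · · ·
· · · · · · · ·
· ♙ · · · · · ♙
♙ · ♙ ♙ ♙ ♙ ♙ ♖
♖ ♘ ♗ ♕ ♔ ♗ ♘ ·


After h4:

♜ · ♝ ♛ ♚ ♝ ♞ ♜
· ♟ ♟ ♟ ♟ ♟ ♟ ·
· · ♞ · · · · ♟
♟ · · · · · · ·
· · · · · · · ♙
· ♙ · · · · · ·
♙ · ♙ ♙ ♙ ♙ ♙ ♖
♖ ♘ ♗ ♕ ♔ ♗ ♘ ·



  a b c d e f g h
  ─────────────────
8│♜ · ♝ ♛ ♚ ♝ ♞ ♜│8
7│· ♟ ♟ ♟ ♟ ♟ ♟ ·│7
6│· · ♞ · · · · ♟│6
5│♟ · · · · · · ·│5
4│· · · · · · · ♙│4
3│· ♙ · · · · · ·│3
2│♙ · ♙ ♙ ♙ ♙ ♙ ♖│2
1│♖ ♘ ♗ ♕ ♔ ♗ ♘ ·│1
  ─────────────────
  a b c d e f g h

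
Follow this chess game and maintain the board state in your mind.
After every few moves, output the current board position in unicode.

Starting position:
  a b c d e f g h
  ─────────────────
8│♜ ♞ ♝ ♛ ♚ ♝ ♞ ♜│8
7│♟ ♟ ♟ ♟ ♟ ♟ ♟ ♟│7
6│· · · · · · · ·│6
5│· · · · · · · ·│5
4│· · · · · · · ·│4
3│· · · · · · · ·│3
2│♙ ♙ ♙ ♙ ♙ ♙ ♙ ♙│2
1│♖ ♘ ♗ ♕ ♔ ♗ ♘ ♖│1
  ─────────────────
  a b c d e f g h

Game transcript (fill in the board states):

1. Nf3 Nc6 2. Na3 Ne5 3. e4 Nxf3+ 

  a b c d e f g h
  ─────────────────
8│♜ · ♝ ♛ ♚ ♝ ♞ ♜│8
7│♟ ♟ ♟ ♟ ♟ ♟ ♟ ♟│7
6│· · · · · · · ·│6
5│· · · · · · · ·│5
4│· · · · ♙ · · ·│4
3│♘ · · · · ♞ · ·│3
2│♙ ♙ ♙ ♙ · ♙ ♙ ♙│2
1│♖ · ♗ ♕ ♔ ♗ · ♖│1
  ─────────────────
  a b c d e f g h

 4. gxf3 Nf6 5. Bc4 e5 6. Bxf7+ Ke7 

  a b c d e f g h
  ─────────────────
8│♜ · ♝ ♛ · ♝ · ♜│8
7│♟ ♟ ♟ ♟ ♚ ♗ ♟ ♟│7
6│· · · · · ♞ · ·│6
5│· · · · ♟ · · ·│5
4│· · · · ♙ · · ·│4
3│♘ · · · · ♙ · ·│3
2│♙ ♙ ♙ ♙ · ♙ · ♙│2
1│♖ · ♗ ♕ ♔ · · ♖│1
  ─────────────────
  a b c d e f g h

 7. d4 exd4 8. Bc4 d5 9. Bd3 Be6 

  a b c d e f g h
  ─────────────────
8│♜ · · ♛ · ♝ · ♜│8
7│♟ ♟ ♟ · ♚ · ♟ ♟│7
6│· · · · ♝ ♞ · ·│6
5│· · · ♟ · · · ·│5
4│· · · ♟ ♙ · · ·│4
3│♘ · · ♗ · ♙ · ·│3
2│♙ ♙ ♙ · · ♙ · ♙│2
1│♖ · ♗ ♕ ♔ · · ♖│1
  ─────────────────
  a b c d e f g h

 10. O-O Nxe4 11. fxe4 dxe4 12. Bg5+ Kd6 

  a b c d e f g h
  ─────────────────
8│♜ · · ♛ · ♝ · ♜│8
7│♟ ♟ ♟ · · · ♟ ♟│7
6│· · · ♚ ♝ · · ·│6
5│· · · · · · ♗ ·│5
4│· · · ♟ ♟ · · ·│4
3│♘ · · ♗ · · · ·│3
2│♙ ♙ ♙ · · ♙ · ♙│2
1│♖ · · ♕ · ♖ ♔ ·│1
  ─────────────────
  a b c d e f g h

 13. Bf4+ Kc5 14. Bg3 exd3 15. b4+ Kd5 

  a b c d e f g h
  ─────────────────
8│♜ · · ♛ · ♝ · ♜│8
7│♟ ♟ ♟ · · · ♟ ♟│7
6│· · · · ♝ · · ·│6
5│· · · ♚ · · · ·│5
4│· ♙ · ♟ · · · ·│4
3│♘ · · ♟ · · ♗ ·│3
2│♙ · ♙ · · ♙ · ♙│2
1│♖ · · ♕ · ♖ ♔ ·│1
  ─────────────────
  a b c d e f g h



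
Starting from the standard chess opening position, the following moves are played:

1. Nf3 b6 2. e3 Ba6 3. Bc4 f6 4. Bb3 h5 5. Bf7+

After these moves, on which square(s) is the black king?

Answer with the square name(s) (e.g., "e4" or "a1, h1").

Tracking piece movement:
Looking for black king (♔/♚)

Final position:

  a b c d e f g h
  ─────────────────
8│♜ ♞ · ♛ ♚ ♝ ♞ ♜│8
7│♟ · ♟ ♟ ♟ ♗ ♟ ·│7
6│♝ ♟ · · · ♟ · ·│6
5│· · · · · · · ♟│5
4│· · · · · · · ·│4
3│· · · · ♙ ♘ · ·│3
2│♙ ♙ ♙ ♙ · ♙ ♙ ♙│2
1│♖ ♘ ♗ ♕ ♔ · · ♖│1
  ─────────────────
  a b c d e f g h


e8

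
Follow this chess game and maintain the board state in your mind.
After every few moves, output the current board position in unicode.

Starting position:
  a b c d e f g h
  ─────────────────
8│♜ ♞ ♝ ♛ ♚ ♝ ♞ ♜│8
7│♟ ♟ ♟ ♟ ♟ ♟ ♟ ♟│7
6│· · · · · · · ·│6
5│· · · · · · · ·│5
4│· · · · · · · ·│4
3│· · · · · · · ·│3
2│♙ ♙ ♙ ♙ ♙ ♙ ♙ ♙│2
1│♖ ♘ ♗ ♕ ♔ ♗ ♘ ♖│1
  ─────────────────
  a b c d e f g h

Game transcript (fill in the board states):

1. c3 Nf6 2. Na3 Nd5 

  a b c d e f g h
  ─────────────────
8│♜ ♞ ♝ ♛ ♚ ♝ · ♜│8
7│♟ ♟ ♟ ♟ ♟ ♟ ♟ ♟│7
6│· · · · · · · ·│6
5│· · · ♞ · · · ·│5
4│· · · · · · · ·│4
3│♘ · ♙ · · · · ·│3
2│♙ ♙ · ♙ ♙ ♙ ♙ ♙│2
1│♖ · ♗ ♕ ♔ ♗ ♘ ♖│1
  ─────────────────
  a b c d e f g h

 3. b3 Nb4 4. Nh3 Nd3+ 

  a b c d e f g h
  ─────────────────
8│♜ ♞ ♝ ♛ ♚ ♝ · ♜│8
7│♟ ♟ ♟ ♟ ♟ ♟ ♟ ♟│7
6│· · · · · · · ·│6
5│· · · · · · · ·│5
4│· · · · · · · ·│4
3│♘ ♙ ♙ ♞ · · · ♘│3
2│♙ · · ♙ ♙ ♙ ♙ ♙│2
1│♖ · ♗ ♕ ♔ ♗ · ♖│1
  ─────────────────
  a b c d e f g h

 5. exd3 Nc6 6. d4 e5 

  a b c d e f g h
  ─────────────────
8│♜ · ♝ ♛ ♚ ♝ · ♜│8
7│♟ ♟ ♟ ♟ · ♟ ♟ ♟│7
6│· · ♞ · · · · ·│6
5│· · · · ♟ · · ·│5
4│· · · ♙ · · · ·│4
3│♘ ♙ ♙ · · · · ♘│3
2│♙ · · ♙ · ♙ ♙ ♙│2
1│♖ · ♗ ♕ ♔ ♗ · ♖│1
  ─────────────────
  a b c d e f g h

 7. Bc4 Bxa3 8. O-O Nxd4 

  a b c d e f g h
  ─────────────────
8│♜ · ♝ ♛ ♚ · · ♜│8
7│♟ ♟ ♟ ♟ · ♟ ♟ ♟│7
6│· · · · · · · ·│6
5│· · · · ♟ · · ·│5
4│· · ♗ ♞ · · · ·│4
3│♝ ♙ ♙ · · · · ♘│3
2│♙ · · ♙ · ♙ ♙ ♙│2
1│♖ · ♗ ♕ · ♖ ♔ ·│1
  ─────────────────
  a b c d e f g h

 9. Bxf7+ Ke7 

  a b c d e f g h
  ─────────────────
8│♜ · ♝ ♛ · · · ♜│8
7│♟ ♟ ♟ ♟ ♚ ♗ ♟ ♟│7
6│· · · · · · · ·│6
5│· · · · ♟ · · ·│5
4│· · · ♞ · · · ·│4
3│♝ ♙ ♙ · · · · ♘│3
2│♙ · · ♙ · ♙ ♙ ♙│2
1│♖ · ♗ ♕ · ♖ ♔ ·│1
  ─────────────────
  a b c d e f g h


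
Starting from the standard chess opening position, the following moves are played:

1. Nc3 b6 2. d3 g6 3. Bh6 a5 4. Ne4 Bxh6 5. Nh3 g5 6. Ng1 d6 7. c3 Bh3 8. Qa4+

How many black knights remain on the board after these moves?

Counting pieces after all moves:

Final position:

  a b c d e f g h
  ─────────────────
8│♜ ♞ · ♛ ♚ · ♞ ♜│8
7│· · ♟ · ♟ ♟ · ♟│7
6│· ♟ · ♟ · · · ♝│6
5│♟ · · · · · ♟ ·│5
4│♕ · · · ♘ · · ·│4
3│· · ♙ ♙ · · · ♝│3
2│♙ ♙ · · ♙ ♙ ♙ ♙│2
1│♖ · · · ♔ ♗ ♘ ♖│1
  ─────────────────
  a b c d e f g h


2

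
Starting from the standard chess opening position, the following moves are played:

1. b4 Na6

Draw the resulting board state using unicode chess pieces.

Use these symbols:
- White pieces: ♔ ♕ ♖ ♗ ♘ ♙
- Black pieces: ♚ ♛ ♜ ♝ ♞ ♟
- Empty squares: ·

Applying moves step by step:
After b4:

♜ ♞ ♝ ♛ ♚ ♝ ♞ ♜
♟ ♟ ♟ ♟ ♟ ♟ ♟ ♟
· · · · · · · ·
· · · · · · · ·
· ♙ · · · · · ·
· · · · · · · ·
♙ · ♙ ♙ ♙ ♙ ♙ ♙
♖ ♘ ♗ ♕ ♔ ♗ ♘ ♖


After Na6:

♜ · ♝ ♛ ♚ ♝ ♞ ♜
♟ ♟ ♟ ♟ ♟ ♟ ♟ ♟
♞ · · · · · · ·
· · · · · · · ·
· ♙ · · · · · ·
· · · · · · · ·
♙ · ♙ ♙ ♙ ♙ ♙ ♙
♖ ♘ ♗ ♕ ♔ ♗ ♘ ♖



  a b c d e f g h
  ─────────────────
8│♜ · ♝ ♛ ♚ ♝ ♞ ♜│8
7│♟ ♟ ♟ ♟ ♟ ♟ ♟ ♟│7
6│♞ · · · · · · ·│6
5│· · · · · · · ·│5
4│· ♙ · · · · · ·│4
3│· · · · · · · ·│3
2│♙ · ♙ ♙ ♙ ♙ ♙ ♙│2
1│♖ ♘ ♗ ♕ ♔ ♗ ♘ ♖│1
  ─────────────────
  a b c d e f g h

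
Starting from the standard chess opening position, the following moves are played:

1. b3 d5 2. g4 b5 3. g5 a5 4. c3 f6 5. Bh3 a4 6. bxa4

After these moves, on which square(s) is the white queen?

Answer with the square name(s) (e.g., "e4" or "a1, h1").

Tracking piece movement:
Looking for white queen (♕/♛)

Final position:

  a b c d e f g h
  ─────────────────
8│♜ ♞ ♝ ♛ ♚ ♝ ♞ ♜│8
7│· · ♟ · ♟ · ♟ ♟│7
6│· · · · · ♟ · ·│6
5│· ♟ · ♟ · · ♙ ·│5
4│♙ · · · · · · ·│4
3│· · ♙ · · · · ♗│3
2│♙ · · ♙ ♙ ♙ · ♙│2
1│♖ ♘ ♗ ♕ ♔ · ♘ ♖│1
  ─────────────────
  a b c d e f g h


d1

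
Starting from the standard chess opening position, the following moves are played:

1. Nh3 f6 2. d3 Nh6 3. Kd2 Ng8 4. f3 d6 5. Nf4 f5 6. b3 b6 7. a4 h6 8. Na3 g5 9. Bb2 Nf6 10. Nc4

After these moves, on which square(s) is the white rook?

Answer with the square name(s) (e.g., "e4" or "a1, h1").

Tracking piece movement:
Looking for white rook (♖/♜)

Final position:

  a b c d e f g h
  ─────────────────
8│♜ ♞ ♝ ♛ ♚ ♝ · ♜│8
7│♟ · ♟ · ♟ · · ·│7
6│· ♟ · ♟ · ♞ · ♟│6
5│· · · · · ♟ ♟ ·│5
4│♙ · ♘ · · ♘ · ·│4
3│· ♙ · ♙ · ♙ · ·│3
2│· ♗ ♙ ♔ ♙ · ♙ ♙│2
1│♖ · · ♕ · ♗ · ♖│1
  ─────────────────
  a b c d e f g h


a1, h1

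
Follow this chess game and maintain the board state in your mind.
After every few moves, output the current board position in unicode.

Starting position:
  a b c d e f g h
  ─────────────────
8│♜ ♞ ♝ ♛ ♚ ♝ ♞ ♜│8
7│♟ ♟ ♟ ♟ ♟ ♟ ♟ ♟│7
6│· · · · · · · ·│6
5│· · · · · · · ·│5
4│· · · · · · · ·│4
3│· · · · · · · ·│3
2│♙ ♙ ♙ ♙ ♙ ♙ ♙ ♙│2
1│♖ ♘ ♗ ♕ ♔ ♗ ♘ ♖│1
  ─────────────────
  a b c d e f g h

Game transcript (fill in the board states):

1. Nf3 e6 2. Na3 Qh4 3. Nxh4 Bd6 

  a b c d e f g h
  ─────────────────
8│♜ ♞ ♝ · ♚ · ♞ ♜│8
7│♟ ♟ ♟ ♟ · ♟ ♟ ♟│7
6│· · · ♝ ♟ · · ·│6
5│· · · · · · · ·│5
4│· · · · · · · ♘│4
3│♘ · · · · · · ·│3
2│♙ ♙ ♙ ♙ ♙ ♙ ♙ ♙│2
1│♖ · ♗ ♕ ♔ ♗ · ♖│1
  ─────────────────
  a b c d e f g h

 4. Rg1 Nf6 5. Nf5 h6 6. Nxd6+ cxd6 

  a b c d e f g h
  ─────────────────
8│♜ ♞ ♝ · ♚ · · ♜│8
7│♟ ♟ · ♟ · ♟ ♟ ·│7
6│· · · ♟ ♟ ♞ · ♟│6
5│· · · · · · · ·│5
4│· · · · · · · ·│4
3│♘ · · · · · · ·│3
2│♙ ♙ ♙ ♙ ♙ ♙ ♙ ♙│2
1│♖ · ♗ ♕ ♔ ♗ ♖ ·│1
  ─────────────────
  a b c d e f g h

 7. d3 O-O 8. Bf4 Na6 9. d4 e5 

  a b c d e f g h
  ─────────────────
8│♜ · ♝ · · ♜ ♚ ·│8
7│♟ ♟ · ♟ · ♟ ♟ ·│7
6│♞ · · ♟ · ♞ · ♟│6
5│· · · · ♟ · · ·│5
4│· · · ♙ · ♗ · ·│4
3│♘ · · · · · · ·│3
2│♙ ♙ ♙ · ♙ ♙ ♙ ♙│2
1│♖ · · ♕ ♔ ♗ ♖ ·│1
  ─────────────────
  a b c d e f g h

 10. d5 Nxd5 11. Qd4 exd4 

  a b c d e f g h
  ─────────────────
8│♜ · ♝ · · ♜ ♚ ·│8
7│♟ ♟ · ♟ · ♟ ♟ ·│7
6│♞ · · ♟ · · · ♟│6
5│· · · ♞ · · · ·│5
4│· · · ♟ · ♗ · ·│4
3│♘ · · · · · · ·│3
2│♙ ♙ ♙ · ♙ ♙ ♙ ♙│2
1│♖ · · · ♔ ♗ ♖ ·│1
  ─────────────────
  a b c d e f g h


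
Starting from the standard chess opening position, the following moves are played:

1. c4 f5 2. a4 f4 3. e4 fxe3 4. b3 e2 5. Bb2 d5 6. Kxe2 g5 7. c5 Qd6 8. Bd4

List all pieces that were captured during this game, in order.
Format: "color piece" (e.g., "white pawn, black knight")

Tracking captures:
  fxe3: captured white pawn
  Kxe2: captured black pawn

white pawn, black pawn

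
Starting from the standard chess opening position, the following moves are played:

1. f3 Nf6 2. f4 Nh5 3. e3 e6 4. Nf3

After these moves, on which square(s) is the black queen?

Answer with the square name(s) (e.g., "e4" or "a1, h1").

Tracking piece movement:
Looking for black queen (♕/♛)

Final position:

  a b c d e f g h
  ─────────────────
8│♜ ♞ ♝ ♛ ♚ ♝ · ♜│8
7│♟ ♟ ♟ ♟ · ♟ ♟ ♟│7
6│· · · · ♟ · · ·│6
5│· · · · · · · ♞│5
4│· · · · · ♙ · ·│4
3│· · · · ♙ ♘ · ·│3
2│♙ ♙ ♙ ♙ · · ♙ ♙│2
1│♖ ♘ ♗ ♕ ♔ ♗ · ♖│1
  ─────────────────
  a b c d e f g h


d8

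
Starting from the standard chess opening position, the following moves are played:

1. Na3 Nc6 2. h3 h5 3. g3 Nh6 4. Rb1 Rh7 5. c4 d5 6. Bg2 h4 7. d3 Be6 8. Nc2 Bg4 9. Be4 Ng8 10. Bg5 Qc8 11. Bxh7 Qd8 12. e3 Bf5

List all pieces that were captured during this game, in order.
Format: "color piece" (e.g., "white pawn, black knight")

Tracking captures:
  Bxh7: captured black rook

black rook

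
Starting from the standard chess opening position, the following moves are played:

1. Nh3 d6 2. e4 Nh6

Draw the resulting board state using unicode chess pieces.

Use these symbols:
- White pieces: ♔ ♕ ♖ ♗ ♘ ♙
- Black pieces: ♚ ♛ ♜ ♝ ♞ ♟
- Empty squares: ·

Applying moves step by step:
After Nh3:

♜ ♞ ♝ ♛ ♚ ♝ ♞ ♜
♟ ♟ ♟ ♟ ♟ ♟ ♟ ♟
· · · · · · · ·
· · · · · · · ·
· · · · · · · ·
· · · · · · · ♘
♙ ♙ ♙ ♙ ♙ ♙ ♙ ♙
♖ ♘ ♗ ♕ ♔ ♗ · ♖


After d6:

♜ ♞ ♝ ♛ ♚ ♝ ♞ ♜
♟ ♟ ♟ · ♟ ♟ ♟ ♟
· · · ♟ · · · ·
· · · · · · · ·
· · · · · · · ·
· · · · · · · ♘
♙ ♙ ♙ ♙ ♙ ♙ ♙ ♙
♖ ♘ ♗ ♕ ♔ ♗ · ♖


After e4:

♜ ♞ ♝ ♛ ♚ ♝ ♞ ♜
♟ ♟ ♟ · ♟ ♟ ♟ ♟
· · · ♟ · · · ·
· · · · · · · ·
· · · · ♙ · · ·
· · · · · · · ♘
♙ ♙ ♙ ♙ · ♙ ♙ ♙
♖ ♘ ♗ ♕ ♔ ♗ · ♖


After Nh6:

♜ ♞ ♝ ♛ ♚ ♝ · ♜
♟ ♟ ♟ · ♟ ♟ ♟ ♟
· · · ♟ · · · ♞
· · · · · · · ·
· · · · ♙ · · ·
· · · · · · · ♘
♙ ♙ ♙ ♙ · ♙ ♙ ♙
♖ ♘ ♗ ♕ ♔ ♗ · ♖



  a b c d e f g h
  ─────────────────
8│♜ ♞ ♝ ♛ ♚ ♝ · ♜│8
7│♟ ♟ ♟ · ♟ ♟ ♟ ♟│7
6│· · · ♟ · · · ♞│6
5│· · · · · · · ·│5
4│· · · · ♙ · · ·│4
3│· · · · · · · ♘│3
2│♙ ♙ ♙ ♙ · ♙ ♙ ♙│2
1│♖ ♘ ♗ ♕ ♔ ♗ · ♖│1
  ─────────────────
  a b c d e f g h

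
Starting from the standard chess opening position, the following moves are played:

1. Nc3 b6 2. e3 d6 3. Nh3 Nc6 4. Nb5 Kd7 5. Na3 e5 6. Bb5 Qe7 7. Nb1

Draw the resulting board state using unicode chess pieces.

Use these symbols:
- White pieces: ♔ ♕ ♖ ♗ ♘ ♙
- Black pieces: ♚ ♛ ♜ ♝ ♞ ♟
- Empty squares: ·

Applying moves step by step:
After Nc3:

♜ ♞ ♝ ♛ ♚ ♝ ♞ ♜
♟ ♟ ♟ ♟ ♟ ♟ ♟ ♟
· · · · · · · ·
· · · · · · · ·
· · · · · · · ·
· · ♘ · · · · ·
♙ ♙ ♙ ♙ ♙ ♙ ♙ ♙
♖ · ♗ ♕ ♔ ♗ ♘ ♖


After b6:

♜ ♞ ♝ ♛ ♚ ♝ ♞ ♜
♟ · ♟ ♟ ♟ ♟ ♟ ♟
· ♟ · · · · · ·
· · · · · · · ·
· · · · · · · ·
· · ♘ · · · · ·
♙ ♙ ♙ ♙ ♙ ♙ ♙ ♙
♖ · ♗ ♕ ♔ ♗ ♘ ♖


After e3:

♜ ♞ ♝ ♛ ♚ ♝ ♞ ♜
♟ · ♟ ♟ ♟ ♟ ♟ ♟
· ♟ · · · · · ·
· · · · · · · ·
· · · · · · · ·
· · ♘ · ♙ · · ·
♙ ♙ ♙ ♙ · ♙ ♙ ♙
♖ · ♗ ♕ ♔ ♗ ♘ ♖


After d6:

♜ ♞ ♝ ♛ ♚ ♝ ♞ ♜
♟ · ♟ · ♟ ♟ ♟ ♟
· ♟ · ♟ · · · ·
· · · · · · · ·
· · · · · · · ·
· · ♘ · ♙ · · ·
♙ ♙ ♙ ♙ · ♙ ♙ ♙
♖ · ♗ ♕ ♔ ♗ ♘ ♖


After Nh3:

♜ ♞ ♝ ♛ ♚ ♝ ♞ ♜
♟ · ♟ · ♟ ♟ ♟ ♟
· ♟ · ♟ · · · ·
· · · · · · · ·
· · · · · · · ·
· · ♘ · ♙ · · ♘
♙ ♙ ♙ ♙ · ♙ ♙ ♙
♖ · ♗ ♕ ♔ ♗ · ♖


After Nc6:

♜ · ♝ ♛ ♚ ♝ ♞ ♜
♟ · ♟ · ♟ ♟ ♟ ♟
· ♟ ♞ ♟ · · · ·
· · · · · · · ·
· · · · · · · ·
· · ♘ · ♙ · · ♘
♙ ♙ ♙ ♙ · ♙ ♙ ♙
♖ · ♗ ♕ ♔ ♗ · ♖


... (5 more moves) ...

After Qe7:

♜ · ♝ · · ♝ ♞ ♜
♟ · ♟ ♚ ♛ ♟ ♟ ♟
· ♟ ♞ ♟ · · · ·
· ♗ · · ♟ · · ·
· · · · · · · ·
♘ · · · ♙ · · ♘
♙ ♙ ♙ ♙ · ♙ ♙ ♙
♖ · ♗ ♕ ♔ · · ♖


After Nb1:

♜ · ♝ · · ♝ ♞ ♜
♟ · ♟ ♚ ♛ ♟ ♟ ♟
· ♟ ♞ ♟ · · · ·
· ♗ · · ♟ · · ·
· · · · · · · ·
· · · · ♙ · · ♘
♙ ♙ ♙ ♙ · ♙ ♙ ♙
♖ ♘ ♗ ♕ ♔ · · ♖



  a b c d e f g h
  ─────────────────
8│♜ · ♝ · · ♝ ♞ ♜│8
7│♟ · ♟ ♚ ♛ ♟ ♟ ♟│7
6│· ♟ ♞ ♟ · · · ·│6
5│· ♗ · · ♟ · · ·│5
4│· · · · · · · ·│4
3│· · · · ♙ · · ♘│3
2│♙ ♙ ♙ ♙ · ♙ ♙ ♙│2
1│♖ ♘ ♗ ♕ ♔ · · ♖│1
  ─────────────────
  a b c d e f g h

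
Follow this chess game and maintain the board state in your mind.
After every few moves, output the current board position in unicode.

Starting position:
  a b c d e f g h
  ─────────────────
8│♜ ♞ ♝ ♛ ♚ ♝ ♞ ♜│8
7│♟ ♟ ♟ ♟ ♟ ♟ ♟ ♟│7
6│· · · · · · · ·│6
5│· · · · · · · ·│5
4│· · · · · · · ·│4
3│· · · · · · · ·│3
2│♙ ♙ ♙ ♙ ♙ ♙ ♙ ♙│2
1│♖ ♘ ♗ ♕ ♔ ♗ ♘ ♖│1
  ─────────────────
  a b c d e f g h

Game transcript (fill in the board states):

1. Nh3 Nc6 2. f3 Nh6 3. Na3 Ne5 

  a b c d e f g h
  ─────────────────
8│♜ · ♝ ♛ ♚ ♝ · ♜│8
7│♟ ♟ ♟ ♟ ♟ ♟ ♟ ♟│7
6│· · · · · · · ♞│6
5│· · · · ♞ · · ·│5
4│· · · · · · · ·│4
3│♘ · · · · ♙ · ♘│3
2│♙ ♙ ♙ ♙ ♙ · ♙ ♙│2
1│♖ · ♗ ♕ ♔ ♗ · ♖│1
  ─────────────────
  a b c d e f g h

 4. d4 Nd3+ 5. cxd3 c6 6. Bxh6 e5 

  a b c d e f g h
  ─────────────────
8│♜ · ♝ ♛ ♚ ♝ · ♜│8
7│♟ ♟ · ♟ · ♟ ♟ ♟│7
6│· · ♟ · · · · ♗│6
5│· · · · ♟ · · ·│5
4│· · · ♙ · · · ·│4
3│♘ · · ♙ · ♙ · ♘│3
2│♙ ♙ · · ♙ · ♙ ♙│2
1│♖ · · ♕ ♔ ♗ · ♖│1
  ─────────────────
  a b c d e f g h

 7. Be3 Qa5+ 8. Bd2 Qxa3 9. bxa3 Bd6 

  a b c d e f g h
  ─────────────────
8│♜ · ♝ · ♚ · · ♜│8
7│♟ ♟ · ♟ · ♟ ♟ ♟│7
6│· · ♟ ♝ · · · ·│6
5│· · · · ♟ · · ·│5
4│· · · ♙ · · · ·│4
3│♙ · · ♙ · ♙ · ♘│3
2│♙ · · ♗ ♙ · ♙ ♙│2
1│♖ · · ♕ ♔ ♗ · ♖│1
  ─────────────────
  a b c d e f g h

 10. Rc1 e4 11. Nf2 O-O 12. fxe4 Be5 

  a b c d e f g h
  ─────────────────
8│♜ · ♝ · · ♜ ♚ ·│8
7│♟ ♟ · ♟ · ♟ ♟ ♟│7
6│· · ♟ · · · · ·│6
5│· · · · ♝ · · ·│5
4│· · · ♙ ♙ · · ·│4
3│♙ · · ♙ · · · ·│3
2│♙ · · ♗ ♙ ♘ ♙ ♙│2
1│· · ♖ ♕ ♔ ♗ · ♖│1
  ─────────────────
  a b c d e f g h

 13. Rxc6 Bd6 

  a b c d e f g h
  ─────────────────
8│♜ · ♝ · · ♜ ♚ ·│8
7│♟ ♟ · ♟ · ♟ ♟ ♟│7
6│· · ♖ ♝ · · · ·│6
5│· · · · · · · ·│5
4│· · · ♙ ♙ · · ·│4
3│♙ · · ♙ · · · ·│3
2│♙ · · ♗ ♙ ♘ ♙ ♙│2
1│· · · ♕ ♔ ♗ · ♖│1
  ─────────────────
  a b c d e f g h


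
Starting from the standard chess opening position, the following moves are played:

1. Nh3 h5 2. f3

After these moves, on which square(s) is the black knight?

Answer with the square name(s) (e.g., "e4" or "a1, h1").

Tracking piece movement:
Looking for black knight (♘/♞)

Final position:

  a b c d e f g h
  ─────────────────
8│♜ ♞ ♝ ♛ ♚ ♝ ♞ ♜│8
7│♟ ♟ ♟ ♟ ♟ ♟ ♟ ·│7
6│· · · · · · · ·│6
5│· · · · · · · ♟│5
4│· · · · · · · ·│4
3│· · · · · ♙ · ♘│3
2│♙ ♙ ♙ ♙ ♙ · ♙ ♙│2
1│♖ ♘ ♗ ♕ ♔ ♗ · ♖│1
  ─────────────────
  a b c d e f g h


b8, g8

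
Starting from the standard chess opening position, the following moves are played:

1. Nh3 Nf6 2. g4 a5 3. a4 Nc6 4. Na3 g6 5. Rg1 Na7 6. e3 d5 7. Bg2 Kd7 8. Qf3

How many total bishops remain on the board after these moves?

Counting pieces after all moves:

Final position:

  a b c d e f g h
  ─────────────────
8│♜ · ♝ ♛ · ♝ · ♜│8
7│♞ ♟ ♟ ♚ ♟ ♟ · ♟│7
6│· · · · · ♞ ♟ ·│6
5│♟ · · ♟ · · · ·│5
4│♙ · · · · · ♙ ·│4
3│♘ · · · ♙ ♕ · ♘│3
2│· ♙ ♙ ♙ · ♙ ♗ ♙│2
1│♖ · ♗ · ♔ · ♖ ·│1
  ─────────────────
  a b c d e f g h


4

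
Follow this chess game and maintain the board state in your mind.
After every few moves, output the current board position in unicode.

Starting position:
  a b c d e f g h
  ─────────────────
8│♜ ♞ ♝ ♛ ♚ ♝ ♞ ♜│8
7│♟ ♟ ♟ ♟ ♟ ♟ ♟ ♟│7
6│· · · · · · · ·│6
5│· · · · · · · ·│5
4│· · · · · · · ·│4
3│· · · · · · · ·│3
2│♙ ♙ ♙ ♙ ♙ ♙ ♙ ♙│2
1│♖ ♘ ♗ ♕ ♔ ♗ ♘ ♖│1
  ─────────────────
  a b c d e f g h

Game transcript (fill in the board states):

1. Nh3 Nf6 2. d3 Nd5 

  a b c d e f g h
  ─────────────────
8│♜ ♞ ♝ ♛ ♚ ♝ · ♜│8
7│♟ ♟ ♟ ♟ ♟ ♟ ♟ ♟│7
6│· · · · · · · ·│6
5│· · · ♞ · · · ·│5
4│· · · · · · · ·│4
3│· · · ♙ · · · ♘│3
2│♙ ♙ ♙ · ♙ ♙ ♙ ♙│2
1│♖ ♘ ♗ ♕ ♔ ♗ · ♖│1
  ─────────────────
  a b c d e f g h

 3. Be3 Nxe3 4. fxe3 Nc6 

  a b c d e f g h
  ─────────────────
8│♜ · ♝ ♛ ♚ ♝ · ♜│8
7│♟ ♟ ♟ ♟ ♟ ♟ ♟ ♟│7
6│· · ♞ · · · · ·│6
5│· · · · · · · ·│5
4│· · · · · · · ·│4
3│· · · ♙ ♙ · · ♘│3
2│♙ ♙ ♙ · ♙ · ♙ ♙│2
1│♖ ♘ · ♕ ♔ ♗ · ♖│1
  ─────────────────
  a b c d e f g h

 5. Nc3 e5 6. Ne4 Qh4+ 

  a b c d e f g h
  ─────────────────
8│♜ · ♝ · ♚ ♝ · ♜│8
7│♟ ♟ ♟ ♟ · ♟ ♟ ♟│7
6│· · ♞ · · · · ·│6
5│· · · · ♟ · · ·│5
4│· · · · ♘ · · ♛│4
3│· · · ♙ ♙ · · ♘│3
2│♙ ♙ ♙ · ♙ · ♙ ♙│2
1│♖ · · ♕ ♔ ♗ · ♖│1
  ─────────────────
  a b c d e f g h

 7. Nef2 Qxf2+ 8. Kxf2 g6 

  a b c d e f g h
  ─────────────────
8│♜ · ♝ · ♚ ♝ · ♜│8
7│♟ ♟ ♟ ♟ · ♟ · ♟│7
6│· · ♞ · · · ♟ ·│6
5│· · · · ♟ · · ·│5
4│· · · · · · · ·│4
3│· · · ♙ ♙ · · ♘│3
2│♙ ♙ ♙ · ♙ ♔ ♙ ♙│2
1│♖ · · ♕ · ♗ · ♖│1
  ─────────────────
  a b c d e f g h



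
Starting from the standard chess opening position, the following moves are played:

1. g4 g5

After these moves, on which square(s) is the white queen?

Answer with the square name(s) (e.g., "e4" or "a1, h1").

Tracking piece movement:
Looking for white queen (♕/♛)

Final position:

  a b c d e f g h
  ─────────────────
8│♜ ♞ ♝ ♛ ♚ ♝ ♞ ♜│8
7│♟ ♟ ♟ ♟ ♟ ♟ · ♟│7
6│· · · · · · · ·│6
5│· · · · · · ♟ ·│5
4│· · · · · · ♙ ·│4
3│· · · · · · · ·│3
2│♙ ♙ ♙ ♙ ♙ ♙ · ♙│2
1│♖ ♘ ♗ ♕ ♔ ♗ ♘ ♖│1
  ─────────────────
  a b c d e f g h


d1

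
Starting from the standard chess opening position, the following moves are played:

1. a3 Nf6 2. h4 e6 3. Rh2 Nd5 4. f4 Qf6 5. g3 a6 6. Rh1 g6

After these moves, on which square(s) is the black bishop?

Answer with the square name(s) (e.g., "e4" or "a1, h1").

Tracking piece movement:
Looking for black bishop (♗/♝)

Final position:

  a b c d e f g h
  ─────────────────
8│♜ ♞ ♝ · ♚ ♝ · ♜│8
7│· ♟ ♟ ♟ · ♟ · ♟│7
6│♟ · · · ♟ ♛ ♟ ·│6
5│· · · ♞ · · · ·│5
4│· · · · · ♙ · ♙│4
3│♙ · · · · · ♙ ·│3
2│· ♙ ♙ ♙ ♙ · · ·│2
1│♖ ♘ ♗ ♕ ♔ ♗ ♘ ♖│1
  ─────────────────
  a b c d e f g h


c8, f8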